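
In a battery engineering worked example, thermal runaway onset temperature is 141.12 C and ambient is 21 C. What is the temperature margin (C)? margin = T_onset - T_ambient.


margin = T_onset - T_ambient = 141.12 - 21 = 120.12 C

120.12 C


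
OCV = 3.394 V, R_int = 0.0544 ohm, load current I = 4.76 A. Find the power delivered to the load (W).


Step 1: V_terminal = OCV - I*R = 3.394 - 4.76 * 0.0544 = 3.1351 V
Step 2: P_out = V_terminal * I = 3.1351 * 4.76 = 14.92 W

14.92 W


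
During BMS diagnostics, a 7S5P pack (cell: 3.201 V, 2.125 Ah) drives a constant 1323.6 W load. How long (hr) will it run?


Step 1: E_pack = Ns * V_cell * Np * C_cell = 7 * 3.201 * 5 * 2.125 = 238.07 Wh
Step 2: t = E_pack / P = 238.07 / 1323.6 = 0.1799 hr

0.1799 hr


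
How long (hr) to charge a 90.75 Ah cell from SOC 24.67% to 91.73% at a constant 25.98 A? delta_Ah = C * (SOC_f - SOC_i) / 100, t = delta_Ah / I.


Step 1: dSOC = 91.73% - 24.67% = 67.06%
Step 2: delta_Ah = 90.75 * 67.06 / 100 = 60.857 Ah
Step 3: t = 60.857 / 25.98 = 2.342 hr

2.342 hr


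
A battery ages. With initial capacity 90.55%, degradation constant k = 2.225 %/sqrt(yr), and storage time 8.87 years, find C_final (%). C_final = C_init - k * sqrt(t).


Step 1: sqrt(8.87 yr) = 2.9783
Step 2: drop = 2.225 * 2.9783 = 6.6267
Step 3: C_final = 90.55 - 6.6267 = 83.92%

83.92%


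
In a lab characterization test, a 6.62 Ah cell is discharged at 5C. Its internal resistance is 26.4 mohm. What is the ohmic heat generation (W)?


Convert: R = 26.4 mohm = 0.0264 ohm
Step 1: I = C_rate * capacity = 5 * 6.62 = 33.1 A
Step 2: Q = I^2 * R = 33.1^2 * 0.0264 = 1095.6 * 0.0264 = 28.92 W

28.92 W


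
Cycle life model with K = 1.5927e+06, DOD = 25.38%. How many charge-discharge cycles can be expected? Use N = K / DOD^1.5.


DOD^1.5 = 127.86
N = K / DOD^1.5 = 1.5927e+06 / 127.86 = 12460

12460 cycles


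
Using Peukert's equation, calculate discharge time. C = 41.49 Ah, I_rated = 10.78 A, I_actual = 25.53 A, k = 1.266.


t_rated = C / I_rated = 41.49 / 10.78 = 3.8488 hr
(I_rated/I)^k = (0.42225)^1.266 = 0.33572
t = t_rated * (I_rated/I)^k = 3.8488 * 0.33572 = 1.292 hr

1.292 hr


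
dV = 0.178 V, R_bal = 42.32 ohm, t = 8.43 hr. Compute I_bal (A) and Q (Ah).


First, Ohm's law: I_bal = 0.178 V / 42.32 ohm = 0.004206 A
Then Q = I * t = 0.004206 A * 8.43 hr = 0.03546 Ah

I=0.004206 A, Q=0.03546 Ah


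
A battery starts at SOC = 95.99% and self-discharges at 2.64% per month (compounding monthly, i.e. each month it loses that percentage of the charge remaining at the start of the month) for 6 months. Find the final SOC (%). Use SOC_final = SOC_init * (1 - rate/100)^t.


decay = (1 - 2.64/100)^6 = 0.85169
SOC_final = 95.99 * 0.85169 = 81.75%

81.75%


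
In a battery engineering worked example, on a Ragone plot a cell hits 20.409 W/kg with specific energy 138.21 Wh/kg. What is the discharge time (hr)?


t = E / P = 138.21 / 20.409 = 6.772 hr

6.772 hr


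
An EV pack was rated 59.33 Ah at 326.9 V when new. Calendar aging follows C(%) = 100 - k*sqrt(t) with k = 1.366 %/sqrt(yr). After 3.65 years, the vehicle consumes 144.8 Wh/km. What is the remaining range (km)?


Step 1: capacity retention = 100 - 1.366 * sqrt(3.65) = 100 - 1.366 * 1.9105 = 97.39%
Step 2: C_now = 59.33 * 97.39/100 = 57.781 Ah
Step 3: E_pack = V * C_now = 326.9 * 57.781 = 18889 Wh
Step 4: range = E_pack / consumption = 18889 / 144.8 = 130.4 km

130.4 km


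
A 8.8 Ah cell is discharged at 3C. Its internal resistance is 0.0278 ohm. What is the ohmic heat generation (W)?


Step 1: I = C_rate * capacity = 3 * 8.8 = 26.4 A
Step 2: Q = I^2 * R = 26.4^2 * 0.0278 = 696.96 * 0.0278 = 19.38 W

19.38 W


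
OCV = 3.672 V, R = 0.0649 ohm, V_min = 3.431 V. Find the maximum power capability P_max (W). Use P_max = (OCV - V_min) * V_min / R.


P_max = (OCV - V_min) * V_min / R = (3.672 - 3.431) * 3.431 / 0.0649 = 0.241 * 3.431 / 0.0649 = 12.74 W

12.74 W


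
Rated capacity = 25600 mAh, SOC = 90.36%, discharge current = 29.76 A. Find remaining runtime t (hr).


Convert: C_total = 25600 mAh = 25.6 Ah
Step 1: remaining = SOC/100 * C_total = 90.36/100 * 25.6 = 23.132 Ah
Step 2: t = remaining / I = 23.132 / 29.76 = 0.7773 hr

0.7773 hr


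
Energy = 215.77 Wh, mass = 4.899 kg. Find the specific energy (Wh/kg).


ED = E / m = 215.77 / 4.899 = 44.04 Wh/kg

44.04 Wh/kg


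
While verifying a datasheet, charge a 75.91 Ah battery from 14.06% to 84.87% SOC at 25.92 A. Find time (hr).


delta_Ah = 75.91 * (84.87 - 14.06) / 100 = 53.752 Ah
t = delta_Ah / I = 53.752 / 25.92 = 2.074 hr

2.074 hr


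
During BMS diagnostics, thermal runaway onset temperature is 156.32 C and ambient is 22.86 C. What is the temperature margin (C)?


margin = T_onset - T_ambient = 156.32 - 22.86 = 133.46 C

133.46 C


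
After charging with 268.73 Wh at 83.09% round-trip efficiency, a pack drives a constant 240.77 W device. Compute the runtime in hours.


Step 1: E_discharge = eta/100 * E_charge = 83.09/100 * 268.73 = 223.29 Wh
Step 2: t = E_discharge / P = 223.29 / 240.77 = 0.9274 hr

0.9274 hr


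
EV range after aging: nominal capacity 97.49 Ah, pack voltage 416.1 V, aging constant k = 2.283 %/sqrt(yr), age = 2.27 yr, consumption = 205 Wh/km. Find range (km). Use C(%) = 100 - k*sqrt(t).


Step 1: capacity retention = 100 - 2.283 * sqrt(2.27) = 100 - 2.283 * 1.5067 = 96.56%
Step 2: C_now = 97.49 * 96.56/100 = 94.136 Ah
Step 3: E_pack = V * C_now = 416.1 * 94.136 = 39170 Wh
Step 4: range = E_pack / consumption = 39170 / 205 = 191.1 km

191.1 km


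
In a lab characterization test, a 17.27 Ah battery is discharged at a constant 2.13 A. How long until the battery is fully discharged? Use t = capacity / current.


Runtime = 17.27 Ah / 2.13 A = 8.108 hr

8.108 hr


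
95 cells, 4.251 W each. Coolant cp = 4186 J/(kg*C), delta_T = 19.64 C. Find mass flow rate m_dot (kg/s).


Q_total = 95 * 4.251 = 403.85 W
m_dot = Q_total / (cp * dT) = 403.85 / (4186 * 19.64) = 0.004912 kg/s

0.004912 kg/s


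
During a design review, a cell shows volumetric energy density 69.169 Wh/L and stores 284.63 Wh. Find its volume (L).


V = E / ED = 284.63 / 69.169 = 4.115 L

4.115 L


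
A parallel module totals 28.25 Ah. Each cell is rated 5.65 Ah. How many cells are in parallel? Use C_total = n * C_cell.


n = C_total / C_cell = 28.25 / 5.65 = 5

5


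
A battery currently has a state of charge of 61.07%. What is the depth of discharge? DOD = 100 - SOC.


Complement of SOC: DOD = 100% - 61.07% = 38.93%

38.93%


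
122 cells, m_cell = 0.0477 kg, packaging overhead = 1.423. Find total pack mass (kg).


Cell mass sum = 122 * 0.0477 = 5.8194 kg
With overhead 1.423: m_pack = 5.8194 * 1.423 = 8.281 kg

8.281 kg


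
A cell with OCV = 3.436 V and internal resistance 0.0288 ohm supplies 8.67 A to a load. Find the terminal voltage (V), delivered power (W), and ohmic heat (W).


Step 1: V_terminal = OCV - I*R = 3.436 - 8.67 * 0.0288 = 3.1863 V
Step 2: P_out = V_terminal * I = 3.1863 * 8.67 = 27.63 W
Step 3: Q = I^2 * R = 8.67^2 * 0.0288 = 2.165 W

V=3.1863 V, P=27.63 W, Q=2.165 W


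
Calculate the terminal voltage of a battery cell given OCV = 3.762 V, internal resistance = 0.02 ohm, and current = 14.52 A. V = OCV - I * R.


V = OCV - I*R = 3.762 - 14.52 * 0.02 = 3.472 V

3.472 V


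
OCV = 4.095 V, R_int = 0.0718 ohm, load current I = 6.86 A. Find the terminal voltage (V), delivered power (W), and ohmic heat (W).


Step 1: V_terminal = OCV - I*R = 4.095 - 6.86 * 0.0718 = 3.6025 V
Step 2: P_out = V_terminal * I = 3.6025 * 6.86 = 24.71 W
Step 3: Q = I^2 * R = 6.86^2 * 0.0718 = 3.379 W

V=3.6025 V, P=24.71 W, Q=3.379 W


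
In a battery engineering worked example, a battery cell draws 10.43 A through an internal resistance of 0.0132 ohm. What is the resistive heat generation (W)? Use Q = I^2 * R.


Q = I^2 * R = 10.43^2 * 0.0132 = 1.436 W

1.436 W


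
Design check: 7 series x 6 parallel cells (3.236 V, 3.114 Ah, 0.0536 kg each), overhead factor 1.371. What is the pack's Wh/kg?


Step 1: V_pack = 7 * 3.236 = 22.652 V
Step 2: C_pack = 6 * 3.114 = 18.684 Ah
Step 3: E_pack = V_pack * C_pack = 22.652 * 18.684 = 423.23 Wh
Step 4: m_pack = 7 * 6 * 0.0536 * 1.371 = 3.0864 kg
Step 5: ED = E_pack / m_pack = 423.23 / 3.0864 = 137.1 Wh/kg

137.1 Wh/kg


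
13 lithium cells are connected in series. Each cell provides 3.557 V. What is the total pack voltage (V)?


Series voltages add: 13 * 3.557 V = 46.241 V

46.241 V


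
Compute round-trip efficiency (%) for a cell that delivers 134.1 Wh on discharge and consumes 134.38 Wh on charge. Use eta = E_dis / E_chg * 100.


eta_e = E_dis / E_chg * 100 = 134.1 / 134.38 * 100 = 99.79%

99.79%


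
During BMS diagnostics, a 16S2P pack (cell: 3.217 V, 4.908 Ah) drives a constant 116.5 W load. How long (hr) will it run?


Step 1: E_pack = Ns * V_cell * Np * C_cell = 16 * 3.217 * 2 * 4.908 = 505.25 Wh
Step 2: t = E_pack / P = 505.25 / 116.5 = 4.337 hr

4.337 hr


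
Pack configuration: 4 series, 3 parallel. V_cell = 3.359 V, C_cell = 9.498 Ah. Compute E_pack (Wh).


V_pack = 4 * 3.359 = 13.436 V
C_pack = 3 * 9.498 = 28.494 Ah
E = V_pack * C_pack = 13.436 * 28.494 = 382.8 Wh

382.8 Wh


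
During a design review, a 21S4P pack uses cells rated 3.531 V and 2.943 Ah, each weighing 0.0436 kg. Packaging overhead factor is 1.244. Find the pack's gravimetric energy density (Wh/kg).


Step 1: V_pack = 21 * 3.531 = 74.151 V
Step 2: C_pack = 4 * 2.943 = 11.772 Ah
Step 3: E_pack = V_pack * C_pack = 74.151 * 11.772 = 872.91 Wh
Step 4: m_pack = 21 * 4 * 0.0436 * 1.244 = 4.556 kg
Step 5: ED = E_pack / m_pack = 872.91 / 4.556 = 191.6 Wh/kg

191.6 Wh/kg


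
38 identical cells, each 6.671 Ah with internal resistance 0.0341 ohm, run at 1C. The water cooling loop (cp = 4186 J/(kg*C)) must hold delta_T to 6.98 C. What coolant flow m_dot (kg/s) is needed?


Step 1: I = 1 * 6.671 = 6.671 A
Step 2: Q_cell = I^2 * R = 6.671^2 * 0.0341 = 1.5175 W
Step 3: Q_total = 38 * 1.5175 = 57.665 W
Step 4: m_dot = Q_total / (cp * dT) = 57.665 / (4186 * 6.98) = 0.001974 kg/s

0.001974 kg/s


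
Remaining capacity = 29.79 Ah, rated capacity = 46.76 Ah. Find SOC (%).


SOC = (remaining / total) * 100 = (29.79 / 46.76) * 100 = 63.71%

63.71%


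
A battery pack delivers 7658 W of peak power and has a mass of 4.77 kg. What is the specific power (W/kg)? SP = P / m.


Specific power = 7658 W / 4.77 kg = 1605 W/kg

1605 W/kg


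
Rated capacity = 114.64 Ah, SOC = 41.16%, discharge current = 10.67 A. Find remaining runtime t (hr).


Step 1: remaining = SOC/100 * C_total = 41.16/100 * 114.64 = 47.186 Ah
Step 2: t = remaining / I = 47.186 / 10.67 = 4.422 hr

4.422 hr


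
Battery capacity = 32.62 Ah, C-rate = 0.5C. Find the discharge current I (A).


At 0.5C: I = 0.5 * 32.62 Ah = 16.31 A

16.31 A


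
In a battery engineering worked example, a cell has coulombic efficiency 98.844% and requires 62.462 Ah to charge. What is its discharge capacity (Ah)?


Q_dis = eta/100 * Q_chg = 98.844/100 * 62.462 = 61.74 Ah

61.74 Ah


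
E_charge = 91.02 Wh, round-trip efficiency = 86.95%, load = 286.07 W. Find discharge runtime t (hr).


Step 1: E_discharge = eta/100 * E_charge = 86.95/100 * 91.02 = 79.142 Wh
Step 2: t = E_discharge / P = 79.142 / 286.07 = 0.2767 hr

0.2767 hr


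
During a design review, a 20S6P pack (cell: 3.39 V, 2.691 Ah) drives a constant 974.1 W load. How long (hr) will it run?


Step 1: E_pack = Ns * V_cell * Np * C_cell = 20 * 3.39 * 6 * 2.691 = 1094.7 Wh
Step 2: t = E_pack / P = 1094.7 / 974.1 = 1.124 hr

1.124 hr


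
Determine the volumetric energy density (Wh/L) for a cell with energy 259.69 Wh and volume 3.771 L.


Volumetric ED = 259.69 Wh / 3.771 L = 68.87 Wh/L

68.87 Wh/L


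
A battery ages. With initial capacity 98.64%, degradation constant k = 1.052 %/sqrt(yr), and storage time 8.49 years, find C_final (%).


Step 1: sqrt(8.49 yr) = 2.9138
Step 2: drop = 1.052 * 2.9138 = 3.0653
Step 3: C_final = 98.64 - 3.0653 = 95.57%

95.57%


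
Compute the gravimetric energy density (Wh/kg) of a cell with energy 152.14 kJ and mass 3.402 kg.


Convert: E = 152.14 kJ = 42.261 Wh
ED = E / m = 42.261 / 3.402 = 12.42 Wh/kg

12.42 Wh/kg


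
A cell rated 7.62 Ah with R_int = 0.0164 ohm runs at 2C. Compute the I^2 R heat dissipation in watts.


Step 1: I = C_rate * capacity = 2 * 7.62 = 15.24 A
Step 2: Q = I^2 * R = 15.24^2 * 0.0164 = 232.26 * 0.0164 = 3.809 W

3.809 W


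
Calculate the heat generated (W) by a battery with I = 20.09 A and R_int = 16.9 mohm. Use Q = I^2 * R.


Convert: R = 16.9 mohm = 0.0169 ohm
I^2 = 403.61
Q = 403.61 * 0.0169 = 6.821 W

6.821 W


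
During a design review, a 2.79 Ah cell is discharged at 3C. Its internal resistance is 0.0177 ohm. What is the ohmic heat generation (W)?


Step 1: I = C_rate * capacity = 3 * 2.79 = 8.37 A
Step 2: Q = I^2 * R = 8.37^2 * 0.0177 = 70.057 * 0.0177 = 1.240 W

1.240 W


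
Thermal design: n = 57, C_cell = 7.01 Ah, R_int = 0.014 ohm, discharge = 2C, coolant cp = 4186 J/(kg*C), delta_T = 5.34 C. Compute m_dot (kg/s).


Step 1: I = 2 * 7.01 = 14.02 A
Step 2: Q_cell = I^2 * R = 14.02^2 * 0.014 = 2.7518 W
Step 3: Q_total = 57 * 2.7518 = 156.85 W
Step 4: m_dot = Q_total / (cp * dT) = 156.85 / (4186 * 5.34) = 0.007017 kg/s

0.007017 kg/s


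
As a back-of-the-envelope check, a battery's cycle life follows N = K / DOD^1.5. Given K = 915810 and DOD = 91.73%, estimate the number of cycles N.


Step 1: DOD^1.5 = 91.73^1.5 = 878.55
Step 2: N = 915810 / 878.55 = 1042 cycles

1042 cycles


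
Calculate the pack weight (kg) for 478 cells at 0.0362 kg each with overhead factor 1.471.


Cell mass sum = 478 * 0.0362 = 17.304 kg
With overhead 1.471: m_pack = 17.304 * 1.471 = 25.45 kg

25.45 kg


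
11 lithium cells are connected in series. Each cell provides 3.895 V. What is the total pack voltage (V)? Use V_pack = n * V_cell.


With 11 cells in series at 3.895 V each, V_pack = 42.845 V

42.845 V


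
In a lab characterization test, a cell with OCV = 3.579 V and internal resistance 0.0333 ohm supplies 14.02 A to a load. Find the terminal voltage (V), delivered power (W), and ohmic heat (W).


Step 1: V_terminal = OCV - I*R = 3.579 - 14.02 * 0.0333 = 3.1121 V
Step 2: P_out = V_terminal * I = 3.1121 * 14.02 = 43.63 W
Step 3: Q = I^2 * R = 14.02^2 * 0.0333 = 6.545 W

V=3.1121 V, P=43.63 W, Q=6.545 W


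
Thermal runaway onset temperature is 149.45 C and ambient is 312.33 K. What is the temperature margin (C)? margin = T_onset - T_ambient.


Convert: T_ambient = 312.33 K = 39.18 C
margin = 149.45 - 39.18 = 110.27 C

110.27 C


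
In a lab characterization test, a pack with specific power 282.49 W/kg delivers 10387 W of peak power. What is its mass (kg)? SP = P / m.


m = P / SP = 10387 / 282.49 = 36.77 kg

36.77 kg


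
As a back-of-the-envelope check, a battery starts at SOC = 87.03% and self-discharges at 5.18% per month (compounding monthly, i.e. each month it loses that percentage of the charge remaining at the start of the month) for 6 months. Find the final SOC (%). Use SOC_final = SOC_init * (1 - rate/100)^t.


decay = (1 - 5.18/100)^6 = 0.72677
SOC_final = 87.03 * 0.72677 = 63.25%

63.25%


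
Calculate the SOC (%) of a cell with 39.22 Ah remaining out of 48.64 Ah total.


SOC% = 39.22 / 48.64 * 100 = 80.63%

80.63%


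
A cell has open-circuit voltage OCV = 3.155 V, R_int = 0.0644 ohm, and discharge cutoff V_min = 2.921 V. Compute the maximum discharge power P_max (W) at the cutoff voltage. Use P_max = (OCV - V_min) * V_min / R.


P_max = (OCV - V_min) * V_min / R = (3.155 - 2.921) * 2.921 / 0.0644 = 0.234 * 2.921 / 0.0644 = 10.61 W

10.61 W


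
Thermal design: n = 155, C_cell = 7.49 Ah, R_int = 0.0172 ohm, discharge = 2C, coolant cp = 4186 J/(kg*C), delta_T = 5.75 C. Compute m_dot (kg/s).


Step 1: I = 2 * 7.49 = 14.98 A
Step 2: Q_cell = I^2 * R = 14.98^2 * 0.0172 = 3.8597 W
Step 3: Q_total = 155 * 3.8597 = 598.25 W
Step 4: m_dot = Q_total / (cp * dT) = 598.25 / (4186 * 5.75) = 0.02486 kg/s

0.02486 kg/s


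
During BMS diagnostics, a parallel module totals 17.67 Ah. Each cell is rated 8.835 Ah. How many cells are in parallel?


n = C_total / C_cell = 17.67 / 8.835 = 2

2


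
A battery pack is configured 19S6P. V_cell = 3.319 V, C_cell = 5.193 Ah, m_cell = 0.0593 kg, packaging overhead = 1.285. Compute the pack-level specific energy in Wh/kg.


Step 1: V_pack = 19 * 3.319 = 63.061 V
Step 2: C_pack = 6 * 5.193 = 31.158 Ah
Step 3: E_pack = V_pack * C_pack = 63.061 * 31.158 = 1964.9 Wh
Step 4: m_pack = 19 * 6 * 0.0593 * 1.285 = 8.6869 kg
Step 5: ED = E_pack / m_pack = 1964.9 / 8.6869 = 226.2 Wh/kg

226.2 Wh/kg


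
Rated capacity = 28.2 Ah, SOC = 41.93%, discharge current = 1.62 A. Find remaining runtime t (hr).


Step 1: remaining = SOC/100 * C_total = 41.93/100 * 28.2 = 11.824 Ah
Step 2: t = remaining / I = 11.824 / 1.62 = 7.299 hr

7.299 hr


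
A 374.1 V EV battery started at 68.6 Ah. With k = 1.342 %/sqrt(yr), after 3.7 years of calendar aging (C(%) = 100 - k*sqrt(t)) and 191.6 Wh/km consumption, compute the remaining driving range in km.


Step 1: capacity retention = 100 - 1.342 * sqrt(3.7) = 100 - 1.342 * 1.9235 = 97.419%
Step 2: C_now = 68.6 * 97.419/100 = 66.829 Ah
Step 3: E_pack = V * C_now = 374.1 * 66.829 = 25001 Wh
Step 4: range = E_pack / consumption = 25001 / 191.6 = 130.5 km

130.5 km


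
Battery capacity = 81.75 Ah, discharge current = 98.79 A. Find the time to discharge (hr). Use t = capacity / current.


Runtime = 81.75 Ah / 98.79 A = 0.8275 hr

0.8275 hr


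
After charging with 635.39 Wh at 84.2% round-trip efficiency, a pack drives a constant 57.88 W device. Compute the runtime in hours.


Step 1: E_discharge = eta/100 * E_charge = 84.2/100 * 635.39 = 535 Wh
Step 2: t = E_discharge / P = 535 / 57.88 = 9.243 hr

9.243 hr


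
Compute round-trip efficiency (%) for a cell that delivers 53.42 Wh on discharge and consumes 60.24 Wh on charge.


eta_e = E_dis / E_chg * 100 = 53.42 / 60.24 * 100 = 88.68%

88.68%


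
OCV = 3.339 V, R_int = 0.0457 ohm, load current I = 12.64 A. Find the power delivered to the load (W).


Step 1: V_terminal = OCV - I*R = 3.339 - 12.64 * 0.0457 = 2.7614 V
Step 2: P_out = V_terminal * I = 2.7614 * 12.64 = 34.90 W

34.90 W


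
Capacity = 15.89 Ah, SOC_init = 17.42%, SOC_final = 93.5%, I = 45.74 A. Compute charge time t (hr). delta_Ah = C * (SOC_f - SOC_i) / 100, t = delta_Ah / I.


delta_Ah = 15.89 * (93.5 - 17.42) / 100 = 12.089 Ah
t = delta_Ah / I = 12.089 / 45.74 = 0.2643 hr

0.2643 hr


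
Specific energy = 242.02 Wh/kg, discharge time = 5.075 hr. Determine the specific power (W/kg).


Specific power = 242.02 Wh/kg / 5.075 hr = 47.69 W/kg

47.69 W/kg


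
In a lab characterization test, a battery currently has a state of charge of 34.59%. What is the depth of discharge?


Complement of SOC: DOD = 100% - 34.59% = 65.41%

65.41%


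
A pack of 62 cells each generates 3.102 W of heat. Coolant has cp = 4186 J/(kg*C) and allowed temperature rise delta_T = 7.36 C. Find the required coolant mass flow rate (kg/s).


Q_total = 62 * 3.102 = 192.32 W
m_dot = Q_total / (cp * dT) = 192.32 / (4186 * 7.36) = 0.006242 kg/s

0.006242 kg/s


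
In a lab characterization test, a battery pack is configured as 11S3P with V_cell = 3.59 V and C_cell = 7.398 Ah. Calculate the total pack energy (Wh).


E = Ns * Vcell * Np * Ccell = 11 * 3.59 * 3 * 7.398 = 876.4 Wh

876.4 Wh


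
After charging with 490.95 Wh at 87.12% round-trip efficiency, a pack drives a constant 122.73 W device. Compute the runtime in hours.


Step 1: E_discharge = eta/100 * E_charge = 87.12/100 * 490.95 = 427.72 Wh
Step 2: t = E_discharge / P = 427.72 / 122.73 = 3.485 hr

3.485 hr


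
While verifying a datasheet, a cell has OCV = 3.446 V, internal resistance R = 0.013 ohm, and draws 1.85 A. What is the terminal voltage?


IR drop = 1.85 * 0.013 = 0.02405 V
V = 3.446 - 0.02405 = 3.422 V

3.422 V


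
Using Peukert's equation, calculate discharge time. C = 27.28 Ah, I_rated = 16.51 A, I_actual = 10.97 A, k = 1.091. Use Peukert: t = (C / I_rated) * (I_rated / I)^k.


t_rated = C / I_rated = 27.28 / 16.51 = 1.6523 hr
(I_rated/I)^k = (1.505)^1.091 = 1.562
t = t_rated * (I_rated/I)^k = 1.6523 * 1.562 = 2.581 hr

2.581 hr


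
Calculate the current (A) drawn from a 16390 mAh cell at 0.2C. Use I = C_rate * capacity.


Convert: capacity = 16390 mAh = 16.39 Ah
I = C_rate * capacity = 0.2 * 16.39 = 3.278 A

3.278 A


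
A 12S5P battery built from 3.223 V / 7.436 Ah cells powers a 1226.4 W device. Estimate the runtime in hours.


Step 1: E_pack = Ns * V_cell * Np * C_cell = 12 * 3.223 * 5 * 7.436 = 1438 Wh
Step 2: t = E_pack / P = 1438 / 1226.4 = 1.173 hr

1.173 hr


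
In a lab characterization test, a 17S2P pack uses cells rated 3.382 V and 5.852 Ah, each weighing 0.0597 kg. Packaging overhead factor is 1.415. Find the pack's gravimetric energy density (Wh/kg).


Step 1: V_pack = 17 * 3.382 = 57.494 V
Step 2: C_pack = 2 * 5.852 = 11.704 Ah
Step 3: E_pack = V_pack * C_pack = 57.494 * 11.704 = 672.91 Wh
Step 4: m_pack = 17 * 2 * 0.0597 * 1.415 = 2.8722 kg
Step 5: ED = E_pack / m_pack = 672.91 / 2.8722 = 234.3 Wh/kg

234.3 Wh/kg


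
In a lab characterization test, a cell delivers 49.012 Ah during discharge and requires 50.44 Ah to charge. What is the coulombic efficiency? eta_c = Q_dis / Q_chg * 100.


eta_c = Q_dis / Q_chg * 100 = 49.012 / 50.44 * 100 = 97.17%

97.17%


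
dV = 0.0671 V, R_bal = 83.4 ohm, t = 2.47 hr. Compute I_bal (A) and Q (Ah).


I_bal = dV / R = 0.0671 / 83.4 = 8.0456e-04 A
Q = I_bal * t = 8.0456e-04 * 2.47 = 0.001987 Ah

I=8.0456e-04 A, Q=0.001987 Ah


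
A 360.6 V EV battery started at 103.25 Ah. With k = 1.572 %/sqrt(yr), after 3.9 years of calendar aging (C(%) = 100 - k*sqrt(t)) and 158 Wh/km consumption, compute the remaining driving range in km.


Step 1: capacity retention = 100 - 1.572 * sqrt(3.9) = 100 - 1.572 * 1.9748 = 96.896%
Step 2: C_now = 103.25 * 96.896/100 = 100.05 Ah
Step 3: E_pack = V * C_now = 360.6 * 100.05 = 36078 Wh
Step 4: range = E_pack / consumption = 36078 / 158 = 228.3 km

228.3 km


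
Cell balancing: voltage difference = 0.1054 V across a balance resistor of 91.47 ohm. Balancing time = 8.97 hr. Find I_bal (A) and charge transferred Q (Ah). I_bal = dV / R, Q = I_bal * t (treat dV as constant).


First, Ohm's law: I_bal = 0.1054 V / 91.47 ohm = 0.0011523 A
Then Q = I * t = 0.0011523 A * 8.97 hr = 0.01034 Ah

I=0.0011523 A, Q=0.01034 Ah


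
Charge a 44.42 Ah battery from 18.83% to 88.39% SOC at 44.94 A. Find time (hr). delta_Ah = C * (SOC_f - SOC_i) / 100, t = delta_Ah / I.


delta_Ah = 44.42 * (88.39 - 18.83) / 100 = 30.899 Ah
t = delta_Ah / I = 30.899 / 44.94 = 0.6876 hr

0.6876 hr


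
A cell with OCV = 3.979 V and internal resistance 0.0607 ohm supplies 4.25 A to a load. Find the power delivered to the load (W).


Step 1: V_terminal = OCV - I*R = 3.979 - 4.25 * 0.0607 = 3.721 V
Step 2: P_out = V_terminal * I = 3.721 * 4.25 = 15.81 W

15.81 W


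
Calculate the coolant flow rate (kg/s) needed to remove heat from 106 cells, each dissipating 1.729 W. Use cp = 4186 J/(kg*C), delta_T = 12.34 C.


Q_total = 106 * 1.729 = 183.27 W
m_dot = Q_total / (cp * dT) = 183.27 / (4186 * 12.34) = 0.003548 kg/s

0.003548 kg/s


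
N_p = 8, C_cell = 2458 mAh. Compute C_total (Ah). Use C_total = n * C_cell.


Convert: C_cell = 2458 mAh = 2.458 Ah
C_total = 8 * 2.458 = 19.664 Ah

19.664 Ah


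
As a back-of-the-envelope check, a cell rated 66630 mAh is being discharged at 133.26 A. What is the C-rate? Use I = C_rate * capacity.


Convert: capacity = 66630 mAh = 66.63 Ah
Rearranging: C_rate = 133.26 / 66.63 = 2C

2C


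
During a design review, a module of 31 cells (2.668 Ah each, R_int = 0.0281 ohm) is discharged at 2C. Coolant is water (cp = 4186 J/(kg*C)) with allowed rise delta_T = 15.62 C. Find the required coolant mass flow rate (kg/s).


Step 1: I = 2 * 2.668 = 5.336 A
Step 2: Q_cell = I^2 * R = 5.336^2 * 0.0281 = 0.80009 W
Step 3: Q_total = 31 * 0.80009 = 24.803 W
Step 4: m_dot = Q_total / (cp * dT) = 24.803 / (4186 * 15.62) = 3.793e-04 kg/s

3.793e-04 kg/s


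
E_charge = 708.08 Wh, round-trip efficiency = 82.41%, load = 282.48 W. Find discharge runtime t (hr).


Step 1: E_discharge = eta/100 * E_charge = 82.41/100 * 708.08 = 583.53 Wh
Step 2: t = E_discharge / P = 583.53 / 282.48 = 2.066 hr

2.066 hr


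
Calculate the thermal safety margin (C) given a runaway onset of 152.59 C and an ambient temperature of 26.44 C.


margin = T_onset - T_ambient = 152.59 - 26.44 = 126.15 C

126.15 C


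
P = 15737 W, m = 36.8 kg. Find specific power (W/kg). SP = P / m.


Specific power = 15737 W / 36.8 kg = 427.6 W/kg

427.6 W/kg


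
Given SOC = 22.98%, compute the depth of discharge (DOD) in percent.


DOD = 100 - SOC = 100 - 22.98 = 77.02%

77.02%


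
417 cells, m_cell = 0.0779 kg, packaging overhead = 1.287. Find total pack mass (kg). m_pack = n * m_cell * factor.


Cell mass sum = 417 * 0.0779 = 32.484 kg
With overhead 1.287: m_pack = 32.484 * 1.287 = 41.81 kg

41.81 kg


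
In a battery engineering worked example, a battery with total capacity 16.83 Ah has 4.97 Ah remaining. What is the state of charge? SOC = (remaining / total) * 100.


SOC = (remaining / total) * 100 = (4.97 / 16.83) * 100 = 29.53%

29.53%


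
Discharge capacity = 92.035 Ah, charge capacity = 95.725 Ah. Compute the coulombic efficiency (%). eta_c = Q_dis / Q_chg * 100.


Coulombic efficiency = 92.035/95.725 * 100% = 96.15%

96.15%


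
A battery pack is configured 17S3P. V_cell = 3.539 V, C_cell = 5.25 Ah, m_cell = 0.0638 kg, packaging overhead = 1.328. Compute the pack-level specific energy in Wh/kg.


Step 1: V_pack = 17 * 3.539 = 60.163 V
Step 2: C_pack = 3 * 5.25 = 15.75 Ah
Step 3: E_pack = V_pack * C_pack = 60.163 * 15.75 = 947.57 Wh
Step 4: m_pack = 17 * 3 * 0.0638 * 1.328 = 4.321 kg
Step 5: ED = E_pack / m_pack = 947.57 / 4.321 = 219.3 Wh/kg

219.3 Wh/kg


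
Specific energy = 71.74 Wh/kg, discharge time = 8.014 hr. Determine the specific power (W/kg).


Specific power = 71.74 Wh/kg / 8.014 hr = 8.952 W/kg

8.952 W/kg


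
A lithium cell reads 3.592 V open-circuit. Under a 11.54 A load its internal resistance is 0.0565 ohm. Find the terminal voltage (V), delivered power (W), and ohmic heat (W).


Step 1: V_terminal = OCV - I*R = 3.592 - 11.54 * 0.0565 = 2.94 V
Step 2: P_out = V_terminal * I = 2.94 * 11.54 = 33.93 W
Step 3: Q = I^2 * R = 11.54^2 * 0.0565 = 7.524 W

V=2.94 V, P=33.93 W, Q=7.524 W


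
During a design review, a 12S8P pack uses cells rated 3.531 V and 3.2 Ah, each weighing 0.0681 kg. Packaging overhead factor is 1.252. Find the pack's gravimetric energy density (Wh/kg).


Step 1: V_pack = 12 * 3.531 = 42.372 V
Step 2: C_pack = 8 * 3.2 = 25.6 Ah
Step 3: E_pack = V_pack * C_pack = 42.372 * 25.6 = 1084.7 Wh
Step 4: m_pack = 12 * 8 * 0.0681 * 1.252 = 8.1851 kg
Step 5: ED = E_pack / m_pack = 1084.7 / 8.1851 = 132.5 Wh/kg

132.5 Wh/kg


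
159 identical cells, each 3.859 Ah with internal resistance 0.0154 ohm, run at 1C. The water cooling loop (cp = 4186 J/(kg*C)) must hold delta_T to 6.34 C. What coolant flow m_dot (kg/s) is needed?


Step 1: I = 1 * 3.859 = 3.859 A
Step 2: Q_cell = I^2 * R = 3.859^2 * 0.0154 = 0.22933 W
Step 3: Q_total = 159 * 0.22933 = 36.463 W
Step 4: m_dot = Q_total / (cp * dT) = 36.463 / (4186 * 6.34) = 0.001374 kg/s

0.001374 kg/s


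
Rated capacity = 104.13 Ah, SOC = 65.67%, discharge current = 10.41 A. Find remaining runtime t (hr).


Step 1: remaining = SOC/100 * C_total = 65.67/100 * 104.13 = 68.382 Ah
Step 2: t = remaining / I = 68.382 / 10.41 = 6.569 hr

6.569 hr


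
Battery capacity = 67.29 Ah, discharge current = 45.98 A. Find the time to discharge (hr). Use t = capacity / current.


t = capacity / current = 67.29 / 45.98 = 1.463 hr

1.463 hr


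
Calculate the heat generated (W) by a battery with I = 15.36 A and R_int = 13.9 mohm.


Convert: R = 13.9 mohm = 0.0139 ohm
Q = I^2 * R = 15.36^2 * 0.0139 = 3.279 W

3.279 W


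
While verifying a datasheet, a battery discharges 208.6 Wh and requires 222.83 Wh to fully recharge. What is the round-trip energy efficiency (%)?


Round-trip efficiency = 208.6/222.83 * 100% = 93.61%

93.61%


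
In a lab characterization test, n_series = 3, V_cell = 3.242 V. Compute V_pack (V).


Series voltages add: 3 * 3.242 V = 9.726 V

9.726 V


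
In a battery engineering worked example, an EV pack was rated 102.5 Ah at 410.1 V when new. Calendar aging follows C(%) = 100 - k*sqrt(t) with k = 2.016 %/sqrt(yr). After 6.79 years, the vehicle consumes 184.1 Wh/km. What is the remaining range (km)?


Step 1: capacity retention = 100 - 2.016 * sqrt(6.79) = 100 - 2.016 * 2.6058 = 94.747%
Step 2: C_now = 102.5 * 94.747/100 = 97.116 Ah
Step 3: E_pack = V * C_now = 410.1 * 97.116 = 39827 Wh
Step 4: range = E_pack / consumption = 39827 / 184.1 = 216.3 km

216.3 km


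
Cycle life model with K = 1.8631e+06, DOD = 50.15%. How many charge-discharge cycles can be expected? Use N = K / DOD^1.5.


Step 1: DOD^1.5 = 50.15^1.5 = 355.15
Step 2: N = 1.8631e+06 / 355.15 = 5246 cycles

5246 cycles


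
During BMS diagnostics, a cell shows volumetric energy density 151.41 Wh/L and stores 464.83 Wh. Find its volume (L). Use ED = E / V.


V = E / ED = 464.83 / 151.41 = 3.070 L

3.070 L


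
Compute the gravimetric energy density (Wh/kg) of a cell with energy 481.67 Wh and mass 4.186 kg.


Specific energy = 481.67 Wh / 4.186 kg = 115.1 Wh/kg

115.1 Wh/kg


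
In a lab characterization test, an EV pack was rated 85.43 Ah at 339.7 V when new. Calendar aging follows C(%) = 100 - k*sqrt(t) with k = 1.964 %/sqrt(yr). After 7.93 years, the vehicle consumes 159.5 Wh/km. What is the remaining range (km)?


Step 1: capacity retention = 100 - 1.964 * sqrt(7.93) = 100 - 1.964 * 2.816 = 94.469%
Step 2: C_now = 85.43 * 94.469/100 = 80.705 Ah
Step 3: E_pack = V * C_now = 339.7 * 80.705 = 27415 Wh
Step 4: range = E_pack / consumption = 27415 / 159.5 = 171.9 km

171.9 km


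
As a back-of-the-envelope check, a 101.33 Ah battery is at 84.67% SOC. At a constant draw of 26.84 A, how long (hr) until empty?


Step 1: remaining = SOC/100 * C_total = 84.67/100 * 101.33 = 85.796 Ah
Step 2: t = remaining / I = 85.796 / 26.84 = 3.197 hr

3.197 hr


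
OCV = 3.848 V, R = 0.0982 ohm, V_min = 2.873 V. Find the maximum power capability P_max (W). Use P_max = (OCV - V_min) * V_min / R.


dV = OCV - V_min = 0.975 V (so I_max = dV / R)
P_max = dV * V_min / R = 0.975 * 2.873 / 0.0982 = 28.53 W

28.53 W


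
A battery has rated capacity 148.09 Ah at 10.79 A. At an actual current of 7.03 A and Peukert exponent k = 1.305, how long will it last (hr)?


t_rated = C / I_rated = 148.09 / 10.79 = 13.725 hr
(I_rated/I)^k = (1.5349)^1.305 = 1.7492
t = t_rated * (I_rated/I)^k = 13.725 * 1.7492 = 24.01 hr

24.01 hr


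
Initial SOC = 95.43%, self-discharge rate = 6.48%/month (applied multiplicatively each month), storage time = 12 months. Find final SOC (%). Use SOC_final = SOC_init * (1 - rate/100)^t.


decay = (1 - 6.48/100)^12 = 0.44756
SOC_final = 95.43 * 0.44756 = 42.71%

42.71%


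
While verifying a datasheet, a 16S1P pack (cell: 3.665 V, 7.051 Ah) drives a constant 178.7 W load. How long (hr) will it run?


Step 1: E_pack = Ns * V_cell * Np * C_cell = 16 * 3.665 * 1 * 7.051 = 413.47 Wh
Step 2: t = E_pack / P = 413.47 / 178.7 = 2.314 hr

2.314 hr


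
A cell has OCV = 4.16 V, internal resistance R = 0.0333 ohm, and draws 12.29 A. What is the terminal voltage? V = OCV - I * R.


V = OCV - I*R = 4.16 - 12.29 * 0.0333 = 3.751 V

3.751 V


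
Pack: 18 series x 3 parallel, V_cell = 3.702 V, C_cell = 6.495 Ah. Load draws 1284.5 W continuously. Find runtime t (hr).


Step 1: E_pack = Ns * V_cell * Np * C_cell = 18 * 3.702 * 3 * 6.495 = 1298.4 Wh
Step 2: t = E_pack / P = 1298.4 / 1284.5 = 1.011 hr

1.011 hr


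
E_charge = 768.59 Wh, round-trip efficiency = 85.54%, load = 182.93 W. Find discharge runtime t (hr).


Step 1: E_discharge = eta/100 * E_charge = 85.54/100 * 768.59 = 657.45 Wh
Step 2: t = E_discharge / P = 657.45 / 182.93 = 3.594 hr

3.594 hr


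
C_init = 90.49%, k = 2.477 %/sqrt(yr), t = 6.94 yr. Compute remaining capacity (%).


sqrt(t) = sqrt(6.94) = 2.6344
C_final = 90.49 - 2.477 * 2.6344 = 83.96%

83.96%


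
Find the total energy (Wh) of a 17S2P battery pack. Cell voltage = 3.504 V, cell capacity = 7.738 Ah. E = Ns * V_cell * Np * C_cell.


V_pack = 17 * 3.504 = 59.568 V
C_pack = 2 * 7.738 = 15.476 Ah
E = V_pack * C_pack = 59.568 * 15.476 = 921.9 Wh

921.9 Wh


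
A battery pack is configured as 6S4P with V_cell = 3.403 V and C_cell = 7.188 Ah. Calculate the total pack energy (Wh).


V_pack = 6 * 3.403 = 20.418 V
C_pack = 4 * 7.188 = 28.752 Ah
E = V_pack * C_pack = 20.418 * 28.752 = 587.1 Wh

587.1 Wh


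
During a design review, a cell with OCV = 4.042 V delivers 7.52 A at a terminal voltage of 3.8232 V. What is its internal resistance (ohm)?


R = (OCV - V) / I = (4.042 - 3.8232) / 7.52 = 0.02910 ohm

0.02910 ohm


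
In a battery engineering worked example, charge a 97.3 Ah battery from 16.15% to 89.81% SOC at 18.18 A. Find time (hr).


delta_Ah = 97.3 * (89.81 - 16.15) / 100 = 71.671 Ah
t = delta_Ah / I = 71.671 / 18.18 = 3.942 hr

3.942 hr


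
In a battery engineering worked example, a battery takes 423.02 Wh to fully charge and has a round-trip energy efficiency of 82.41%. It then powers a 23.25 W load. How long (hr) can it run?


Step 1: E_discharge = eta/100 * E_charge = 82.41/100 * 423.02 = 348.61 Wh
Step 2: t = E_discharge / P = 348.61 / 23.25 = 14.99 hr

14.99 hr


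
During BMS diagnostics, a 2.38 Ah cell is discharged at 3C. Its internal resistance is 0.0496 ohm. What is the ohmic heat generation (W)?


Step 1: I = C_rate * capacity = 3 * 2.38 = 7.14 A
Step 2: Q = I^2 * R = 7.14^2 * 0.0496 = 50.98 * 0.0496 = 2.529 W

2.529 W


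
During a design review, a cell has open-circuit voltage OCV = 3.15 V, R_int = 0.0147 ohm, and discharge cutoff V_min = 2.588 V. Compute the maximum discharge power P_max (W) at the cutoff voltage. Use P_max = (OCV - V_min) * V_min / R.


P_max = (OCV - V_min) * V_min / R = (3.15 - 2.588) * 2.588 / 0.0147 = 0.562 * 2.588 / 0.0147 = 98.94 W

98.94 W


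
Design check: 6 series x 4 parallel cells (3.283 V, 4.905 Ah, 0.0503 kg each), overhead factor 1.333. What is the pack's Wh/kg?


Step 1: V_pack = 6 * 3.283 = 19.698 V
Step 2: C_pack = 4 * 4.905 = 19.62 Ah
Step 3: E_pack = V_pack * C_pack = 19.698 * 19.62 = 386.47 Wh
Step 4: m_pack = 6 * 4 * 0.0503 * 1.333 = 1.6092 kg
Step 5: ED = E_pack / m_pack = 386.47 / 1.6092 = 240.2 Wh/kg

240.2 Wh/kg


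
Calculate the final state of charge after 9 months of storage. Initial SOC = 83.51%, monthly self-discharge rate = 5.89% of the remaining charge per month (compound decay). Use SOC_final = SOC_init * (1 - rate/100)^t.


Monthly retention factor = 1 - 5.89/100 = 0.9411
Over 9 months: factor^9 = 0.57906
SOC_final = 83.51 * 0.57906 = 48.36%

48.36%


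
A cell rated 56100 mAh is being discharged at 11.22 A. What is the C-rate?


Convert: capacity = 56100 mAh = 56.1 Ah
Rearranging: C_rate = 11.22 / 56.1 = 0.2C

0.2C


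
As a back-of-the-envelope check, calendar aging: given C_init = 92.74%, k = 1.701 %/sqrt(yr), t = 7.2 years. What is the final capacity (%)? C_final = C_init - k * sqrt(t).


Step 1: sqrt(7.2 yr) = 2.6833
Step 2: drop = 1.701 * 2.6833 = 4.5643
Step 3: C_final = 92.74 - 4.5643 = 88.18%

88.18%


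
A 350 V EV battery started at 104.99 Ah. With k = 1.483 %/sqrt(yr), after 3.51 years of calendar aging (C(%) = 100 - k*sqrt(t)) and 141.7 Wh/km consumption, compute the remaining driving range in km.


Step 1: capacity retention = 100 - 1.483 * sqrt(3.51) = 100 - 1.483 * 1.8735 = 97.222%
Step 2: C_now = 104.99 * 97.222/100 = 102.07 Ah
Step 3: E_pack = V * C_now = 350 * 102.07 = 35725 Wh
Step 4: range = E_pack / consumption = 35725 / 141.7 = 252.1 km

252.1 km


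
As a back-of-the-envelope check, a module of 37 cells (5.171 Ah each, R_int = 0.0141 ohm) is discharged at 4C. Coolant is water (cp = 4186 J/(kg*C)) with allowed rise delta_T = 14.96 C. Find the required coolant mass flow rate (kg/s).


Step 1: I = 4 * 5.171 = 20.684 A
Step 2: Q_cell = I^2 * R = 20.684^2 * 0.0141 = 6.0324 W
Step 3: Q_total = 37 * 6.0324 = 223.2 W
Step 4: m_dot = Q_total / (cp * dT) = 223.2 / (4186 * 14.96) = 0.003564 kg/s

0.003564 kg/s


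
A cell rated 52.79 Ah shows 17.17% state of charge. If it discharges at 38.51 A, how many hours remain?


Step 1: remaining = SOC/100 * C_total = 17.17/100 * 52.79 = 9.064 Ah
Step 2: t = remaining / I = 9.064 / 38.51 = 0.2354 hr

0.2354 hr


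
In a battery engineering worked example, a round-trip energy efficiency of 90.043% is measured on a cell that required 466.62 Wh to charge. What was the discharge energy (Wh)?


E_dis = eta/100 * E_chg = 90.043/100 * 466.62 = 420.2 Wh

420.2 Wh


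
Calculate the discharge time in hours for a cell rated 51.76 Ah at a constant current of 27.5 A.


Runtime = 51.76 Ah / 27.5 A = 1.882 hr

1.882 hr


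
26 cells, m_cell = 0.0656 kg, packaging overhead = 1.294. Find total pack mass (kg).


m_pack = n * m_cell * overhead = 26 * 0.0656 * 1.294 = 2.207 kg

2.207 kg


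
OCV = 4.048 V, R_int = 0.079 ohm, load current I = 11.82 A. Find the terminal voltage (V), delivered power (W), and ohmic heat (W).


Step 1: V_terminal = OCV - I*R = 4.048 - 11.82 * 0.079 = 3.1142 V
Step 2: P_out = V_terminal * I = 3.1142 * 11.82 = 36.81 W
Step 3: Q = I^2 * R = 11.82^2 * 0.079 = 11.04 W

V=3.1142 V, P=36.81 W, Q=11.04 W


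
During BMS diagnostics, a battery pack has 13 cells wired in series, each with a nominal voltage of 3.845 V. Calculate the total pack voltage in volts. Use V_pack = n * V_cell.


With 13 cells in series at 3.845 V each, V_pack = 49.985 V

49.985 V


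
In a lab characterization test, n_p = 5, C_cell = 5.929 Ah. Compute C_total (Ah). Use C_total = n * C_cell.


C_total = 5 * 5.929 = 29.645 Ah

29.645 Ah


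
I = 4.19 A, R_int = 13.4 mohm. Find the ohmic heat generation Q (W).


Convert: R = 13.4 mohm = 0.0134 ohm
I^2 = 17.556
Q = 17.556 * 0.0134 = 0.2353 W

0.2353 W


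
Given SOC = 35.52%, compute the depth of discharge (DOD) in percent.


Complement of SOC: DOD = 100% - 35.52% = 64.48%

64.48%


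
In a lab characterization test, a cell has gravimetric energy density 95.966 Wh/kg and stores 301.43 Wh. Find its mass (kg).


m = E / ED = 301.43 / 95.966 = 3.141 kg

3.141 kg


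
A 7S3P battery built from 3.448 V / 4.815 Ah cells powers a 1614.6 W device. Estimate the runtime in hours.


Step 1: E_pack = Ns * V_cell * Np * C_cell = 7 * 3.448 * 3 * 4.815 = 348.64 Wh
Step 2: t = E_pack / P = 348.64 / 1614.6 = 0.2159 hr

0.2159 hr


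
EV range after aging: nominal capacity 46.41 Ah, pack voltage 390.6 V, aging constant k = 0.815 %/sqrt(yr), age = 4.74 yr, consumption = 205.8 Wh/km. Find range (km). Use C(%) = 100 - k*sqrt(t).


Step 1: capacity retention = 100 - 0.815 * sqrt(4.74) = 100 - 0.815 * 2.1772 = 98.226%
Step 2: C_now = 46.41 * 98.226/100 = 45.587 Ah
Step 3: E_pack = V * C_now = 390.6 * 45.587 = 17806 Wh
Step 4: range = E_pack / consumption = 17806 / 205.8 = 86.52 km

86.52 km


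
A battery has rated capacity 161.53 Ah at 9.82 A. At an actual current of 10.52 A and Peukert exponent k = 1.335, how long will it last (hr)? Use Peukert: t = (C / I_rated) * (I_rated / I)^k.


Step 1: t_rated = C / I_rated = 161.53 / 9.82 = 16.449 hr
Step 2: ratio = 9.82 / 10.52 = 0.93346
Step 3: ratio^k = 0.93346^1.335 = 0.91217
Step 4: t = t_rated * ratio^k = 16.449 * 0.91217 = 15.00 hr

15.00 hr
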